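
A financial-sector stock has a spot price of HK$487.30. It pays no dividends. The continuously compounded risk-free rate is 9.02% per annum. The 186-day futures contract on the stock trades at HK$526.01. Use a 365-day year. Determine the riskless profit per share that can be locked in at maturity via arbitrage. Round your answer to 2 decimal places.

HK$15.79 per share

Fair futures: F* = S·e^(carry·T), with carry = r = 0.0902
F* = 487.30 · e^(0.0902 × 186/365) = 487.30 · e^0.045965 = 487.30 × 1.047038 = HK$510.2216
Market HK$526.01 > fair HK$510.2216: forward overpriced → cash-and-carry (buy spot, short the forward).
At maturity, profit = |F_mkt − F*| = |526.01 − 510.2216| = HK$15.79 per share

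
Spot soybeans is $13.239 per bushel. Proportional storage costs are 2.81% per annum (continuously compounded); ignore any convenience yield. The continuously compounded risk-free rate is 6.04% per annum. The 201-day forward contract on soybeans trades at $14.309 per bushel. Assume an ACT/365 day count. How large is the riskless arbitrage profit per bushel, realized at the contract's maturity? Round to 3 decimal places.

$0.409 per bushel

Fair forward: F* = S·e^(carry·T), with carry = (r + u) = 0.0604 + 0.0281 = 0.0885
F* = 13.239 · e^(0.0885 × 201/365) = 13.239 · e^0.048736 = 13.239 × 1.049943 = $13.9002
Market $14.309 > fair $13.9002: forward overpriced → cash-and-carry (buy spot, short the forward).
At maturity, profit = |F_mkt − F*| = |14.309 − 13.9002| = $0.409 per bushel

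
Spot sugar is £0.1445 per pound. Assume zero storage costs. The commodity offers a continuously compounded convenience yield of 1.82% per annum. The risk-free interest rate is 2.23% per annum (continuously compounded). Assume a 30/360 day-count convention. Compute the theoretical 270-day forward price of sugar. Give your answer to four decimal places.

Net carry = r + u − y = 0.0223 + 0.0000 − 0.0182 = 0.0041
F = S·e^((r+u−y)T) = 0.1445 · e^(0.0041 × 270/360) = 0.1445 · e^0.003075
= 0.1445 × 1.003080 = £0.1449 per pound

£0.1449 per pound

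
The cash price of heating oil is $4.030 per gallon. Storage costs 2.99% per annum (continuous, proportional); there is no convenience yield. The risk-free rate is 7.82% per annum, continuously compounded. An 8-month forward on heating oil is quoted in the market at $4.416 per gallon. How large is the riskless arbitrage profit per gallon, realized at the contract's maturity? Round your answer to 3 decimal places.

$0.085 per gallon

Fair forward: F* = S·e^(carry·T), with carry = (r + u) = 0.0782 + 0.0299 = 0.1081
F* = 4.030 · e^(0.1081 × 8/12) = 4.030 · e^0.072067 = 4.030 × 1.074727 = $4.3311
Market $4.416 > fair $4.3311: forward overpriced → cash-and-carry (buy spot, short the forward).
At maturity, profit = |F_mkt − F*| = |4.416 − 4.3311| = $0.085 per gallon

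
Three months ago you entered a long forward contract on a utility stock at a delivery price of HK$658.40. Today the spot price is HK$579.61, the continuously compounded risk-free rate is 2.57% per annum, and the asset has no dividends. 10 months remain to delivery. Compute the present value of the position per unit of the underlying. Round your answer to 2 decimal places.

-HK$64.84

Current fair forward for the remaining 10 months: F = S·e^(r·T), r = 0.0257
F = 579.61 · e^(0.0257 × 10/12) = 579.61 × 1.021648 = 592.1574
Value of long forward = (F − K)·e^(−rT) = (592.1574 − 658.40) · e^(−0.0257·10/12)
= -66.2426 × 0.978811 = -64.84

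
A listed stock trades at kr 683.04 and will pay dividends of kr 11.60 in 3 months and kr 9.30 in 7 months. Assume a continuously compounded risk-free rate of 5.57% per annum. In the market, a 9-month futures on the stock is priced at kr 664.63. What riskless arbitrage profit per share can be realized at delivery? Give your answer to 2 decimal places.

PV(dividends) I = 11.60·e^(−0.0557·3/12) + 9.30·e^(−0.0557·7/12) = 20.4423
Fair futures F* = (S − I)·e^(rT) = (683.04 − 20.4423)·e^0.041775 = 662.5977 × 1.042660 = 690.8641
Market kr 664.63 < fair 690.8641: forward underpriced → reverse cash-and-carry (short the stock, invest proceeds at r, pay the dividends, go long the forward).
Profit at T = |F_mkt − F*| = |664.63 − 690.8641| = kr 26.23 per share

kr 26.23 per share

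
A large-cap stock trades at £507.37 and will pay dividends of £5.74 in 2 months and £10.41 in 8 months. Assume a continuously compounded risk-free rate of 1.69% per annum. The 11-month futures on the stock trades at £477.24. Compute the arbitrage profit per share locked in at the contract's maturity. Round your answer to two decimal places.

£21.78 per share

PV(dividends) I = 5.74·e^(−0.0169·2/12) + 10.41·e^(−0.0169·8/12) = 16.0172
Fair futures F* = (S − I)·e^(rT) = (507.37 − 16.0172)·e^0.015492 = 491.3528 × 1.015613 = 499.0243
Market £477.24 < fair 499.0243: forward underpriced → reverse cash-and-carry (short the stock, invest proceeds at r, pay the dividends, go long the forward).
Profit at T = |F_mkt − F*| = |477.24 − 499.0243| = £21.78 per share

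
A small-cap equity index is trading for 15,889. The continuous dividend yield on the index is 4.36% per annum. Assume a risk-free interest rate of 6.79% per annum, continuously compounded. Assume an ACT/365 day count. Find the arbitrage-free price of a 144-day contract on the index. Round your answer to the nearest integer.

16,042

F = S·e^((r − q)T) = 15889 · e^((0.0679 − 0.0436) × 144/365)
= 15889 · e^0.009587 = 15889 × 1.009633
F = 16,042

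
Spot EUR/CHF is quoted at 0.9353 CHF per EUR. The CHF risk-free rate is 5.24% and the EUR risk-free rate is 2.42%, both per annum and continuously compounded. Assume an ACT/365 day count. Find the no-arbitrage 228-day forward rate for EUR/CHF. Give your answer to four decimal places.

F = S·e^((r_CHF − r_EUR)T) = 0.9353 · e^((0.0524 − 0.0242) × 228/365)
= 0.9353 · e^0.017615 = 0.9353 × 1.017771
F = 0.9519 CHF per EUR

0.9519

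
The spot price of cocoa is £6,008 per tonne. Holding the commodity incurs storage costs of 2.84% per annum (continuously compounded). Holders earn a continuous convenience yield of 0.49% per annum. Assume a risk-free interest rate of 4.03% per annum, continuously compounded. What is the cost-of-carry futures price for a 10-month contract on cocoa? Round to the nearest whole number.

£6,336 per tonne

Net carry = r + u − y = 0.0403 + 0.0284 − 0.0049 = 0.0638
F = S·e^((r+u−y)T) = 6008 · e^(0.0638 × 10/12) = 6008 · e^0.053167
= 6008 × 1.054606 = £6,336 per tonne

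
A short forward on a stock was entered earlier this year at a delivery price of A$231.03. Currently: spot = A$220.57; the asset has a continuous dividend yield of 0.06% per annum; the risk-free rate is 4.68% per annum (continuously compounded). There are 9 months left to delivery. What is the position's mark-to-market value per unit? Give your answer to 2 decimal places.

Current fair forward for the remaining 9 months: F = S·e^((r − q)·T), (r − q) = 0.0468 − 0.0006 = 0.0462
F = 220.57 · e^(0.0462 × 9/12) = 220.57 × 1.035257 = 228.3466
Value of long forward = (F − K)·e^(−rT) = (228.3466 − 231.03) · e^(−0.0468·9/12)
= -2.6834 × 0.965509 = -2.59
Short position value = −(long value) = A$2.59

A$2.59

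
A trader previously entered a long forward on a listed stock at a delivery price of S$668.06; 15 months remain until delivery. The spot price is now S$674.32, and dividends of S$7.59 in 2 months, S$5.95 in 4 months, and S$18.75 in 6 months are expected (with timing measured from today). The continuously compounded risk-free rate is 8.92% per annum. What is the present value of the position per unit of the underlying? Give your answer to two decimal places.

PV(remaining dividends) I = 7.59·e^(−0.0892·2/12) + 5.95·e^(−0.0892·4/12) + 18.75·e^(−0.0892·6/12) = 31.1858
Current forward F = (S − I)·e^(rT) = (674.32 − 31.1858)·e^(0.0892·15/12) = 643.1342 × 1.117954 = 718.9945
Value (long) = (F − K)·e^(−rT) = (718.9945 − 668.06) × 0.894491 = 45.5605
Value = S$45.56

S$45.56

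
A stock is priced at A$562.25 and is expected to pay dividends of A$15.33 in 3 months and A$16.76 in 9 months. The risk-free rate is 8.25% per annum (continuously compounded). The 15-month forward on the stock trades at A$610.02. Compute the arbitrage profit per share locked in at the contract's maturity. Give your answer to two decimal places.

A$20.81 per share

PV(dividends) I = 15.33·e^(−0.0825·3/12) + 16.76·e^(−0.0825·9/12) = 30.7715
Fair forward F* = (S − I)·e^(rT) = (562.25 − 30.7715)·e^0.103125 = 531.4785 × 1.108630 = 589.2130
Market A$610.02 > fair 589.2130: forward overpriced → cash-and-carry (borrow at r, buy the stock and collect the dividends, short the forward).
Profit at T = |F_mkt − F*| = |610.02 − 589.2130| = A$20.81 per share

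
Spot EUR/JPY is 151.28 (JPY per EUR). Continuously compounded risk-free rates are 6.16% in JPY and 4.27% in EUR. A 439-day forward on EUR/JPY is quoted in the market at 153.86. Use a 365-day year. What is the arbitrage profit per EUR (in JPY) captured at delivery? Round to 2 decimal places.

0.90 per EUR (in JPY)

Fair forward: F* = S·e^(carry·T), with carry = (r_JPY − r_EUR) = 0.0616 − 0.0427 = 0.0189
F* = 151.28 · e^(0.0189 × 439/365) = 151.28 · e^0.022732 = 151.28 × 1.022992 = 154.7582
Market 153.86 < fair 154.7582: forward underpriced → reverse cash-and-carry (short spot, go long the forward).
At maturity, profit = |F_mkt − F*| = |153.86 − 154.7582| = 0.90 per EUR (in JPY)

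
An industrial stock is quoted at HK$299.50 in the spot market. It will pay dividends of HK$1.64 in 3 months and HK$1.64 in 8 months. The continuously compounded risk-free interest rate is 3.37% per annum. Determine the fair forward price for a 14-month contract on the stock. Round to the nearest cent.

PV(dividends) I = 1.64·e^(−0.0337·3/12) + 1.64·e^(−0.0337·8/12)
I = 1.6262 + 1.6036 = 3.2298
F = (S − I)·e^(rT) = (299.50 − 3.2298) · e^(0.0337·14/12)
= 296.2702 · e^0.039317 = 296.2702 × 1.040100 = HK$308.15

HK$308.15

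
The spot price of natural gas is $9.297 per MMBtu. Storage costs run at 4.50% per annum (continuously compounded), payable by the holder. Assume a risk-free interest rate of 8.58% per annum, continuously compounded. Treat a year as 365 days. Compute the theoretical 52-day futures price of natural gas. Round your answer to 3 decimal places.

$9.472 per MMBtu

Net carry = r + u − y = 0.0858 + 0.0450 − 0.0000 = 0.1308
F = S·e^((r+u−y)T) = 9.297 · e^(0.1308 × 52/365) = 9.297 · e^0.018635
= 9.297 × 1.018810 = $9.472 per MMBtu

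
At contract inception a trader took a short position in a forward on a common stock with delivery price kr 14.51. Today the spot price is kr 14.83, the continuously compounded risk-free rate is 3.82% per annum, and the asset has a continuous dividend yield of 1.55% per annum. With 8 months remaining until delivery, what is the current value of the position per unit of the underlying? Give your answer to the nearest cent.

Current fair forward for the remaining 8 months: F = S·e^((r − q)·T), (r − q) = 0.0382 − 0.0155 = 0.0227
F = 14.83 · e^(0.0227 × 8/12) = 14.83 × 1.015248 = 15.0561
Value of long forward = (F − K)·e^(−rT) = (15.0561 − 14.51) · e^(−0.0382·8/12)
= 0.5461 × 0.974855 = 0.53
Short position value = −(long value) = -kr 0.53

-kr 0.53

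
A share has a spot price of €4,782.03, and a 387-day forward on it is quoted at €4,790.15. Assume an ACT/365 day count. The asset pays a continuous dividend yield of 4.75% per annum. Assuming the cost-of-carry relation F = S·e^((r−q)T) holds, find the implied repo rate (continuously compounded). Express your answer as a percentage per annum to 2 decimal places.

From F = S·e^((r−q)T): (r − q) = ln(F/S)/T
ln(4790.15/4782.03) = ln(1.001698) = 0.001697
(r − q) = 0.001697 / (387/365) = 0.001601
r = ln(F/S)/T + q = 0.001601 + 0.0475 = 0.049101
r = 4.91%

4.91%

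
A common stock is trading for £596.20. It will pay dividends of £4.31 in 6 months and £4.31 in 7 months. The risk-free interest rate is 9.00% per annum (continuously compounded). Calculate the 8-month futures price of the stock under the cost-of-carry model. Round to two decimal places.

PV(dividends) I = 4.31·e^(−0.0900·6/12) + 4.31·e^(−0.0900·7/12)
I = 4.1203 + 4.0896 = 8.2099
F = (S − I)·e^(rT) = (596.20 − 8.2099) · e^(0.0900·8/12)
= 587.9901 · e^0.060000 = 587.9901 × 1.061837 = £624.35

£624.35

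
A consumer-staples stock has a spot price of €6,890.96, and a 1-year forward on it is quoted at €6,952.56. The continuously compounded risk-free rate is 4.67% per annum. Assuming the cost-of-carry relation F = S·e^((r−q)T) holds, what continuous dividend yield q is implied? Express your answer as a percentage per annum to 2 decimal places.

From F = S·e^((r−q)T): (r − q) = ln(F/S)/T
ln(6952.56/6890.96) = ln(1.008939) = 0.008899
(r − q) = 0.008899 / (1) = 0.008899
q = r − ln(F/S)/T = 0.0467 − 0.008899 = 0.037801
q = 3.78%

3.78%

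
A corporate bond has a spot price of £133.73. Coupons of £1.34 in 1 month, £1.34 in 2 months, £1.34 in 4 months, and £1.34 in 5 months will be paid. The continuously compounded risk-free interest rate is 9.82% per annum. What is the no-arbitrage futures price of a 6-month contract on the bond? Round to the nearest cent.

£134.97

PV(coupons) I = 1.34·e^(−0.0982·1/12) + 1.34·e^(−0.0982·2/12) + 1.34·e^(−0.0982·4/12) + 1.34·e^(−0.0982·5/12)
I = 1.3291 + 1.3182 + 1.2968 + 1.2863 = 5.2304
F = (S − I)·e^(rT) = (133.73 − 5.2304) · e^(0.0982·6/12)
= 128.4996 · e^0.049100 = 128.4996 × 1.050325 = £134.97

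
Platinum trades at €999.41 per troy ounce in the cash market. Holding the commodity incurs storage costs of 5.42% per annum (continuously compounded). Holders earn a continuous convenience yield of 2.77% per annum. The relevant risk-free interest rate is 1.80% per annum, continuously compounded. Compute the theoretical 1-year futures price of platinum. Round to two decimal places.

Net carry = r + u − y = 0.0180 + 0.0542 − 0.0277 = 0.0445
F = S·e^((r+u−y)T) = 999.41 · e^(0.0445 × 1) = 999.41 · e^0.044500
= 999.41 × 1.045505 = €1,044.89 per troy ounce

€1,044.89 per troy ounce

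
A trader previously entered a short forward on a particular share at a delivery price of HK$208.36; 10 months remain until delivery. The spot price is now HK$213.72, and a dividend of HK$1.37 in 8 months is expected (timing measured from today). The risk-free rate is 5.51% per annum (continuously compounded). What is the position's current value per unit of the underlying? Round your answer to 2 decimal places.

-HK$13.39

PV(remaining dividends) I = 1.37·e^(−0.0551·8/12) = 1.3206
Current forward F = (S − I)·e^(rT) = (213.72 − 1.3206)·e^(0.0551·10/12) = 212.3994 × 1.046987 = 222.3794
Value (long) = (F − K)·e^(−rT) = (222.3794 − 208.36) × 0.955122 = 13.3902
Short position value = −(long value) = -HK$13.39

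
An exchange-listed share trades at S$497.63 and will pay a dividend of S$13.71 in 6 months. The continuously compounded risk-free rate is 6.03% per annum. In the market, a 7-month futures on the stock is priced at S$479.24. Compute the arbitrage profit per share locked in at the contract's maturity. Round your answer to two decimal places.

S$22.43 per share

PV(dividends) I = 13.71·e^(−0.0603·6/12) = 13.3028
Fair futures F* = (S − I)·e^(rT) = (497.63 − 13.3028)·e^0.035175 = 484.3272 × 1.035801 = 501.6666
Market S$479.24 < fair 501.6666: forward underpriced → reverse cash-and-carry (short the stock, invest proceeds at r, pay the dividends, go long the forward).
Profit at T = |F_mkt − F*| = |479.24 − 501.6666| = S$22.43 per share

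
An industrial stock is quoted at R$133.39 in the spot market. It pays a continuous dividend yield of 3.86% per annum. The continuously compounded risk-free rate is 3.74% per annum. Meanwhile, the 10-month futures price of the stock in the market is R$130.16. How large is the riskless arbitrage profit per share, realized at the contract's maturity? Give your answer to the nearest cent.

R$3.10 per share

Fair futures: F* = S·e^(carry·T), with carry = (r − q) = 0.0374 − 0.0386 = -0.0012
F* = 133.39 · e^(-0.0012 × 10/12) = 133.39 · e^-0.001000 = 133.39 × 0.999000 = R$133.2566
Market R$130.16 < fair R$133.2566: forward underpriced → reverse cash-and-carry (short spot, go long the forward).
At maturity, profit = |F_mkt − F*| = |130.16 − 133.2566| = R$3.10 per share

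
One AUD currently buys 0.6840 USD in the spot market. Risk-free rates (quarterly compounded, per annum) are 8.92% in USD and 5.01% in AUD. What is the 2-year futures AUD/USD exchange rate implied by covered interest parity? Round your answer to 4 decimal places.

0.7386

By covered interest parity, F = S · (1+r_USD/4)^(4T) / (1+r_AUD/4)^(4T)
= 0.6840 × 1.192963 / 1.104704 = 0.6840 × 1.079894
F = 0.7386 USD per AUD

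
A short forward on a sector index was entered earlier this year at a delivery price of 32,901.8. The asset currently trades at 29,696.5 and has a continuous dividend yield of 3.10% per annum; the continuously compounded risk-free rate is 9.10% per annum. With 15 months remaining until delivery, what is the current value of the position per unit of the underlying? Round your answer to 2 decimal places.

Current fair forward for the remaining 15 months: F = S·e^((r − q)·T), (r − q) = 0.0910 − 0.0310 = 0.0600
F = 29696.5 · e^(0.0600 × 15/12) = 29696.5 × 1.07788415 = 32009.3867
Value of long forward = (F − K)·e^(−rT) = (32009.3867 − 32901.8) · e^(−0.0910·15/12)
= -892.4133 × 0.89248105 = -796.46
Short position value = −(long value) = 796.46

796.46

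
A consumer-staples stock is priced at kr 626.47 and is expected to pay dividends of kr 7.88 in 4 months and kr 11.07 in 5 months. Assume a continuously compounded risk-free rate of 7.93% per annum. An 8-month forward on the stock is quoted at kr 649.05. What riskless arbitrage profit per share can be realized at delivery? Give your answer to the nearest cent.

kr 7.95 per share

PV(dividends) I = 7.88·e^(−0.0793·4/12) + 11.07·e^(−0.0793·5/12) = 18.3846
Fair forward F* = (S − I)·e^(rT) = (626.47 − 18.3846)·e^0.052867 = 608.0854 × 1.054289 = 641.0977
Market kr 649.05 > fair 641.0977: forward overpriced → cash-and-carry (borrow at r, buy the stock and collect the dividends, short the forward).
Profit at T = |F_mkt − F*| = |649.05 − 641.0977| = kr 7.95 per share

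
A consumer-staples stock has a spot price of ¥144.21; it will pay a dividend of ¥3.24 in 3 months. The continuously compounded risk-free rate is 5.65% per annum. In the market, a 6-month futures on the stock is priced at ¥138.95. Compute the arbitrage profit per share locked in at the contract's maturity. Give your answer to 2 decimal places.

PV(dividends) I = 3.24·e^(−0.0565·3/12) = 3.1946
Fair futures F* = (S − I)·e^(rT) = (144.21 − 3.1946)·e^0.028250 = 141.0154 × 1.028653 = 145.0559
Market ¥138.95 < fair 145.0559: forward underpriced → reverse cash-and-carry (short the stock, invest proceeds at r, pay the dividends, go long the forward).
Profit at T = |F_mkt − F*| = |138.95 − 145.0559| = ¥6.11 per share

¥6.11 per share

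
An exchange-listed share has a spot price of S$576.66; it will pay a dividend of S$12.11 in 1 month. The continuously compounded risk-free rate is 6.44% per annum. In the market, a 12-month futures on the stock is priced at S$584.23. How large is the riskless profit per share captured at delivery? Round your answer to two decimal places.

S$17.94 per share

PV(dividends) I = 12.11·e^(−0.0644·1/12) = 12.0452
Fair futures F* = (S − I)·e^(rT) = (576.66 − 12.0452)·e^0.064400 = 564.6148 × 1.066519 = 602.1724
Market S$584.23 < fair 602.1724: forward underpriced → reverse cash-and-carry (short the stock, invest proceeds at r, pay the dividends, go long the forward).
Profit at T = |F_mkt − F*| = |584.23 − 602.1724| = S$17.94 per share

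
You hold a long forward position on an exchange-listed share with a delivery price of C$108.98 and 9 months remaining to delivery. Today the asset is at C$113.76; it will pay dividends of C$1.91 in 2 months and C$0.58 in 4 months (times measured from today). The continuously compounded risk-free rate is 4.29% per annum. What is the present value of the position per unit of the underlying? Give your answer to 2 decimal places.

C$5.76

PV(remaining dividends) I = 1.91·e^(−0.0429·2/12) + 0.58·e^(−0.0429·4/12) = 2.4682
Current forward F = (S − I)·e^(rT) = (113.76 − 2.4682)·e^(0.0429·9/12) = 111.2918 × 1.032698 = 114.9308
Value (long) = (F − K)·e^(−rT) = (114.9308 − 108.98) × 0.968337 = 5.7624
Value = C$5.76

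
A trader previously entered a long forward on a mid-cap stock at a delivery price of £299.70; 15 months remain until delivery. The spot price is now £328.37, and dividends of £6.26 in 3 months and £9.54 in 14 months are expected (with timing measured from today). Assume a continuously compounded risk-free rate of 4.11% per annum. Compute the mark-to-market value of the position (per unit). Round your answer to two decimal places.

£28.39

PV(remaining dividends) I = 6.26·e^(−0.0411·3/12) + 9.54·e^(−0.0411·14/12) = 15.2894
Current forward F = (S − I)·e^(rT) = (328.37 − 15.2894)·e^(0.0411·15/12) = 313.0806 × 1.052718 = 329.5856
Value (long) = (F − K)·e^(−rT) = (329.5856 − 299.70) × 0.949922 = 28.3890
Value = £28.39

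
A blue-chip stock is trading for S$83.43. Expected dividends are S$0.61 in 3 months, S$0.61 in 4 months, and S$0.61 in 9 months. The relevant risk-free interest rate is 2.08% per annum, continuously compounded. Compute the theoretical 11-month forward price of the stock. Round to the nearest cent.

PV(dividends) I = 0.61·e^(−0.0208·3/12) + 0.61·e^(−0.0208·4/12) + 0.61·e^(−0.0208·9/12)
I = 0.6068 + 0.6058 + 0.6006 = 1.8132
F = (S − I)·e^(rT) = (83.43 − 1.8132) · e^(0.0208·11/12)
= 81.6168 · e^0.019067 = 81.6168 × 1.019250 = S$83.19

S$83.19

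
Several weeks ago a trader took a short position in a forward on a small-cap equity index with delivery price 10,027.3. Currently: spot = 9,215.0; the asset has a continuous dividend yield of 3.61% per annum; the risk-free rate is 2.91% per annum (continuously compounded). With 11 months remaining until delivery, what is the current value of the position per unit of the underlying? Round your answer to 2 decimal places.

Current fair forward for the remaining 11 months: F = S·e^((r − q)·T), (r − q) = 0.0291 − 0.0361 = -0.0070
F = 9215.0 · e^(-0.0070 × 11/12) = 9215.0 × 0.99360388 = 9156.0598
Value of long forward = (F − K)·e^(−rT) = (9156.0598 − 10027.3) · e^(−0.0291·11/12)
= -871.2402 × 0.97367764 = -848.31
Short position value = −(long value) = 848.31

848.31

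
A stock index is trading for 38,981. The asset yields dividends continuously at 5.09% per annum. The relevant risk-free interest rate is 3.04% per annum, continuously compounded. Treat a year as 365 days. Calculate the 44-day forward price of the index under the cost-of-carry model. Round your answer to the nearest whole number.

F = S·e^((r − q)T) = 38981 · e^((0.0304 − 0.0509) × 44/365)
= 38981 · e^-0.002471 = 38981 × 0.997532
F = 38,885

38,885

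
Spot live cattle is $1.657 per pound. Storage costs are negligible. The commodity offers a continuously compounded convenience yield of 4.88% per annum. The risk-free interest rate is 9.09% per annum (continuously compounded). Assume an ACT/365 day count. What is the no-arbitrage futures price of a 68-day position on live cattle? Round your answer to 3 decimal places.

$1.670 per pound

Net carry = r + u − y = 0.0909 + 0.0000 − 0.0488 = 0.0421
F = S·e^((r+u−y)T) = 1.657 · e^(0.0421 × 68/365) = 1.657 · e^0.007843
= 1.657 × 1.007874 = $1.670 per pound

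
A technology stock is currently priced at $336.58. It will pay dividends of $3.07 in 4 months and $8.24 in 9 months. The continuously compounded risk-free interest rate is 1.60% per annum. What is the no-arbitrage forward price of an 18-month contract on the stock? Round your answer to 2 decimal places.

$333.29

PV(dividends) I = 3.07·e^(−0.0160·4/12) + 8.24·e^(−0.0160·9/12)
I = 3.0537 + 8.1417 = 11.1954
F = (S − I)·e^(rT) = (336.58 − 11.1954) · e^(0.0160·18/12)
= 325.3846 · e^0.024000 = 325.3846 × 1.024290 = $333.29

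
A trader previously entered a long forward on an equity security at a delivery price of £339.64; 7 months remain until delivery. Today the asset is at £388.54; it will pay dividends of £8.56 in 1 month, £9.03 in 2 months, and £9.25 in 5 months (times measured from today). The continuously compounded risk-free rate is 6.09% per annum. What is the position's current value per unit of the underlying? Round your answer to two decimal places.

£34.28

PV(remaining dividends) I = 8.56·e^(−0.0609·1/12) + 9.03·e^(−0.0609·2/12) + 9.25·e^(−0.0609·5/12) = 26.4737
Current forward F = (S − I)·e^(rT) = (388.54 − 26.4737)·e^(0.0609·7/12) = 362.0663 × 1.036164 = 375.1601
Value (long) = (F − K)·e^(−rT) = (375.1601 − 339.64) × 0.965099 = 34.2804
Value = £34.28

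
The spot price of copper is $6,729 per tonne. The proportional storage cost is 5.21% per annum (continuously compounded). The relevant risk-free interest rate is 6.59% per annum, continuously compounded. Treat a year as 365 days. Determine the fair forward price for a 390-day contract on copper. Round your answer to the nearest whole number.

Net carry = r + u − y = 0.0659 + 0.0521 − 0.0000 = 0.1180
F = S·e^((r+u−y)T) = 6729 · e^(0.1180 × 390/365) = 6729 · e^0.126082
= 6729 × 1.134375 = $7,633 per tonne

$7,633 per tonne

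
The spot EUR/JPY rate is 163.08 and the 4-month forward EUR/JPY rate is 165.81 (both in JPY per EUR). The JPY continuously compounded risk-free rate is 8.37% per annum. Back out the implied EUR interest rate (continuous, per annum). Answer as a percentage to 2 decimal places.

3.39%

F = S·e^((r_JPY − r_EUR)T) ⇒ r_EUR = r_JPY − ln(F/S)/T
ln(165.81/163.08) = 0.016602; /(4/12) = 0.049806
r_EUR = 0.0837 − 0.049806 = 0.033894
r_EUR = 3.39%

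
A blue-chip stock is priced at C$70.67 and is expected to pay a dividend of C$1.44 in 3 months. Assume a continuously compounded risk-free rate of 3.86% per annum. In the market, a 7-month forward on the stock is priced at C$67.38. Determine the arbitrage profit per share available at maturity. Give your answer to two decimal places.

C$3.44 per share

PV(dividends) I = 1.44·e^(−0.0386·3/12) = 1.4262
Fair forward F* = (S − I)·e^(rT) = (70.67 − 1.4262)·e^0.022517 = 69.2438 × 1.022772 = 70.8206
Market C$67.38 < fair 70.8206: forward underpriced → reverse cash-and-carry (short the stock, invest proceeds at r, pay the dividends, go long the forward).
Profit at T = |F_mkt − F*| = |67.38 − 70.8206| = C$3.44 per share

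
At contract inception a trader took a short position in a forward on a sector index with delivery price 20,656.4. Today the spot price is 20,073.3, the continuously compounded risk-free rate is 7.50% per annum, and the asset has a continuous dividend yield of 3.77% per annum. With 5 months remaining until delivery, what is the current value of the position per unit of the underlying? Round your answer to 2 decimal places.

Current fair forward for the remaining 5 months: F = S·e^((r − q)·T), (r − q) = 0.0750 − 0.0377 = 0.0373
F = 20073.3 · e^(0.0373 × 5/12) = 20073.3 × 1.01566307 = 20387.7095
Value of long forward = (F − K)·e^(−rT) = (20387.7095 − 20656.4) · e^(−0.0750·5/12)
= -268.6905 × 0.96923323 = -260.42
Short position value = −(long value) = 260.42

260.42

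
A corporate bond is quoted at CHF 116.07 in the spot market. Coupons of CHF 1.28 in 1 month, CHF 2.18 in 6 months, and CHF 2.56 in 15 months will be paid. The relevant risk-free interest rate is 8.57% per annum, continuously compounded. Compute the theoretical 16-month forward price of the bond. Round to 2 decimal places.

CHF 123.78

PV(coupons) I = 1.28·e^(−0.0857·1/12) + 2.18·e^(−0.0857·6/12) + 2.56·e^(−0.0857·15/12)
I = 1.2709 + 2.0886 + 2.2999 = 5.6594
F = (S − I)·e^(rT) = (116.07 − 5.6594) · e^(0.0857·16/12)
= 110.4106 · e^0.114267 = 110.4106 × 1.121051 = CHF 123.78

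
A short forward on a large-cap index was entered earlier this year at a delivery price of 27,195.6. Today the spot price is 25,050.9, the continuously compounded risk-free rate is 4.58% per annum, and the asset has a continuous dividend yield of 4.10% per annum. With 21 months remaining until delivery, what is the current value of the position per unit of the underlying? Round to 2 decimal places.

Current fair forward for the remaining 21 months: F = S·e^((r − q)·T), (r − q) = 0.0458 − 0.0410 = 0.0048
F = 25050.9 · e^(0.0048 × 21/12) = 25050.9 × 1.00843538 = 25262.2139
Value of long forward = (F − K)·e^(−rT) = (25262.2139 − 27195.6) · e^(−0.0458·21/12)
= -1933.3861 × 0.92297789 = -1784.47
Short position value = −(long value) = 1784.47

1784.47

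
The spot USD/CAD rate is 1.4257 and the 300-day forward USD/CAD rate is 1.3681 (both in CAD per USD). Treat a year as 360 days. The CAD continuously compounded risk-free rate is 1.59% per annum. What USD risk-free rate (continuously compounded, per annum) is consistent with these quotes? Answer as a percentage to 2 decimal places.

F = S·e^((r_CAD − r_USD)T) ⇒ r_USD = r_CAD − ln(F/S)/T
ln(1.3681/1.4257) = -0.041240; /(300/360) = -0.049488
r_USD = 0.0159 + 0.049488 = 0.065388
r_USD = 6.54%

6.54%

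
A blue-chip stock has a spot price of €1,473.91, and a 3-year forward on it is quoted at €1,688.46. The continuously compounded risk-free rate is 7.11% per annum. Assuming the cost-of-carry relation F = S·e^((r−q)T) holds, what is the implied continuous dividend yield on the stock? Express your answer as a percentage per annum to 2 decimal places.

From F = S·e^((r−q)T): (r − q) = ln(F/S)/T
ln(1688.46/1473.91) = ln(1.145565) = 0.135898
(r − q) = 0.135898 / (3) = 0.045299
q = r − ln(F/S)/T = 0.0711 − 0.045299 = 0.025801
q = 2.58%

2.58%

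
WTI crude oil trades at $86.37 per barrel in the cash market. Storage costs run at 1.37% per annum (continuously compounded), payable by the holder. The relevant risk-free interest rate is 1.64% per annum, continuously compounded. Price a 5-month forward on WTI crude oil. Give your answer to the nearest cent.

$87.46 per barrel

Net carry = r + u − y = 0.0164 + 0.0137 − 0.0000 = 0.0301
F = S·e^((r+u−y)T) = 86.37 · e^(0.0301 × 5/12) = 86.37 · e^0.012542
= 86.37 × 1.012621 = $87.46 per barrel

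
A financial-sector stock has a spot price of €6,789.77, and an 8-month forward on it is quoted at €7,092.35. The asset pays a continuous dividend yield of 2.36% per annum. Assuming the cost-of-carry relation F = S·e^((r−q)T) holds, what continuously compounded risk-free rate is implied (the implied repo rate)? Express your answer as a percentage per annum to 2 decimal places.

From F = S·e^((r−q)T): (r − q) = ln(F/S)/T
ln(7092.35/6789.77) = ln(1.044564) = 0.043600
(r − q) = 0.043600 / (8/12) = 0.065400
r = ln(F/S)/T + q = 0.065400 + 0.0236 = 0.089000
r = 8.90%

8.90%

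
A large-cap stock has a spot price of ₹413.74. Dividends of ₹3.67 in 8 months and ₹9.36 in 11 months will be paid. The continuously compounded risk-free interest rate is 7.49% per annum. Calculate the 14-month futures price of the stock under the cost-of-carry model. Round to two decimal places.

PV(dividends) I = 3.67·e^(−0.0749·8/12) + 9.36·e^(−0.0749·11/12)
I = 3.4912 + 8.7389 = 12.2301
F = (S − I)·e^(rT) = (413.74 − 12.2301) · e^(0.0749·14/12)
= 401.5099 · e^0.087383 = 401.5099 × 1.091315 = ₹438.17

₹438.17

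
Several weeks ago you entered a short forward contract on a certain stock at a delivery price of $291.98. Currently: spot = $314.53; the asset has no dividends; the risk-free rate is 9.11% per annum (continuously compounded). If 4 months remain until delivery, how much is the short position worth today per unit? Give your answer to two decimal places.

-$31.28

Current fair forward for the remaining 4 months: F = S·e^(r·T), r = 0.0911
F = 314.53 · e^(0.0911 × 4/12) = 314.53 × 1.030832 = 324.2276
Value of long forward = (F − K)·e^(−rT) = (324.2276 − 291.98) · e^(−0.0911·4/12)
= 32.2476 × 0.970090 = 31.28
Short position value = −(long value) = -$31.28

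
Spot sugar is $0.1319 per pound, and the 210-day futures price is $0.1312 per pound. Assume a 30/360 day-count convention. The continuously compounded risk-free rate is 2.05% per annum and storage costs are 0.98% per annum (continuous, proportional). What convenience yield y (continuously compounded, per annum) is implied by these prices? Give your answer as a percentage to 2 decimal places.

F = S·e^((r+u−y)T) ⇒ (r+u−y) = ln(F/S)/T
ln(0.1312/0.1319) = -0.005321; /T ⇒ -0.009122
y = r + u − ln(F/S)/T = 0.0205 + 0.0098 + 0.009122 = 0.039422
y = 3.94%

3.94%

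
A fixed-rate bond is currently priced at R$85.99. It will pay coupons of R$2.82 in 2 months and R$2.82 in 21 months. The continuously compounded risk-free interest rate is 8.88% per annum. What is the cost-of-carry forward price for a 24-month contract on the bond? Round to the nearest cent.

R$96.50

PV(coupons) I = 2.82·e^(−0.0888·2/12) + 2.82·e^(−0.0888·21/12)
I = 2.7786 + 2.4141 = 5.1927
F = (S − I)·e^(rT) = (85.99 − 5.1927) · e^(0.0888·24/12)
= 80.7973 · e^0.177600 = 80.7973 × 1.194347 = R$96.50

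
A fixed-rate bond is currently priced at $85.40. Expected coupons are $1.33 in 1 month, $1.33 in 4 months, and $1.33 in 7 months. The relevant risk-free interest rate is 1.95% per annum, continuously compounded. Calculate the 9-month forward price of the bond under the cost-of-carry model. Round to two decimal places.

PV(coupons) I = 1.33·e^(−0.0195·1/12) + 1.33·e^(−0.0195·4/12) + 1.33·e^(−0.0195·7/12)
I = 1.3278 + 1.3214 + 1.3150 = 3.9642
F = (S − I)·e^(rT) = (85.40 − 3.9642) · e^(0.0195·9/12)
= 81.4358 · e^0.014625 = 81.4358 × 1.014732 = $82.64

$82.64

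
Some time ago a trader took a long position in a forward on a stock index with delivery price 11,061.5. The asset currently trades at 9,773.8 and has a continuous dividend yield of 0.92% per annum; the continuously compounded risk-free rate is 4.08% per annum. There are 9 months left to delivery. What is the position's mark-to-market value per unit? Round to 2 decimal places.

-1021.55

Current fair forward for the remaining 9 months: F = S·e^((r − q)·T), (r − q) = 0.0408 − 0.0092 = 0.0316
F = 9773.8 · e^(0.0316 × 9/12) = 9773.8 × 1.02398308 = 10008.2058
Value of long forward = (F − K)·e^(−rT) = (10008.2058 − 11061.5) · e^(−0.0408·9/12)
= -1053.2942 × 0.96986344 = -1021.55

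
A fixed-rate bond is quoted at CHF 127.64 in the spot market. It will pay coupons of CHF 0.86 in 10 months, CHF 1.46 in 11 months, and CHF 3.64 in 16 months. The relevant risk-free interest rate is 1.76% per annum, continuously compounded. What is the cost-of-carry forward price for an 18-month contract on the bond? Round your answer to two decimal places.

PV(coupons) I = 0.86·e^(−0.0176·10/12) + 1.46·e^(−0.0176·11/12) + 3.64·e^(−0.0176·16/12)
I = 0.8475 + 1.4366 + 3.5556 = 5.8397
F = (S − I)·e^(rT) = (127.64 − 5.8397) · e^(0.0176·18/12)
= 121.8003 · e^0.026400 = 121.8003 × 1.026752 = CHF 125.06

CHF 125.06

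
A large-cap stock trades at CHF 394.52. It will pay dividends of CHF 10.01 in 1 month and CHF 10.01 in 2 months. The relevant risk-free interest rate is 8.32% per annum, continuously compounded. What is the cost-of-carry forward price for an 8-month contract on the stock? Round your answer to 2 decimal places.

PV(dividends) I = 10.01·e^(−0.0832·1/12) + 10.01·e^(−0.0832·2/12)
I = 9.9408 + 9.8722 = 19.8130
F = (S − I)·e^(rT) = (394.52 − 19.8130) · e^(0.0832·8/12)
= 374.7070 · e^0.055467 = 374.7070 × 1.057034 = CHF 396.08

CHF 396.08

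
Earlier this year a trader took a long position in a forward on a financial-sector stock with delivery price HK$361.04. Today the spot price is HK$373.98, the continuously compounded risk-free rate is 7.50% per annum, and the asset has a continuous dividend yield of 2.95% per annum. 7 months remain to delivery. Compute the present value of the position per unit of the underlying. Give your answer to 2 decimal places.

Current fair forward for the remaining 7 months: F = S·e^((r − q)·T), (r − q) = 0.0750 − 0.0295 = 0.0455
F = 373.98 · e^(0.0455 × 7/12) = 373.98 × 1.026897 = 384.0389
Value of long forward = (F − K)·e^(−rT) = (384.0389 − 361.04) · e^(−0.0750·7/12)
= 22.9989 × 0.957193 = 22.01

HK$22.01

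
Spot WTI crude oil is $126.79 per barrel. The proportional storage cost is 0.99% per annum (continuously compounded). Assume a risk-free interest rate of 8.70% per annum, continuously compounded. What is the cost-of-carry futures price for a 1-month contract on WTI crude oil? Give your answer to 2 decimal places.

Net carry = r + u − y = 0.0870 + 0.0099 − 0.0000 = 0.0969
F = S·e^((r+u−y)T) = 126.79 · e^(0.0969 × 1/12) = 126.79 · e^0.008075
= 126.79 × 1.008108 = $127.82 per barrel

$127.82 per barrel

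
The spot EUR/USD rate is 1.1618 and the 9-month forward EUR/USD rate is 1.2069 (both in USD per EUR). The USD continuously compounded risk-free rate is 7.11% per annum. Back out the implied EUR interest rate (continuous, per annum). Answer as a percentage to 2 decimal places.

F = S·e^((r_USD − r_EUR)T) ⇒ r_EUR = r_USD − ln(F/S)/T
ln(1.2069/1.1618) = 0.038085; /(9/12) = 0.050780
r_EUR = 0.0711 − 0.050780 = 0.020320
r_EUR = 2.03%

2.03%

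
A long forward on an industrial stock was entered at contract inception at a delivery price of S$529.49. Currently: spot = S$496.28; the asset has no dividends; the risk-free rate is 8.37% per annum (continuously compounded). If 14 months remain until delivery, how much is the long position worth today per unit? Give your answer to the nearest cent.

Current fair forward for the remaining 14 months: F = S·e^(r·T), r = 0.0837
F = 496.28 · e^(0.0837 × 14/12) = 496.28 × 1.102577 = 547.1869
Value of long forward = (F − K)·e^(−rT) = (547.1869 − 529.49) · e^(−0.0837·14/12)
= 17.6969 × 0.906966 = 16.05

S$16.05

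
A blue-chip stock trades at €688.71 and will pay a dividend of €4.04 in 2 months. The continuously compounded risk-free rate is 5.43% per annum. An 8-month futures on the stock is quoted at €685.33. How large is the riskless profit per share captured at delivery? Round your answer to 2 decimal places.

PV(dividends) I = 4.04·e^(−0.0543·2/12) = 4.0036
Fair futures F* = (S − I)·e^(rT) = (688.71 − 4.0036)·e^0.036200 = 684.7064 × 1.036863 = 709.9467
Market €685.33 < fair 709.9467: forward underpriced → reverse cash-and-carry (short the stock, invest proceeds at r, pay the dividends, go long the forward).
Profit at T = |F_mkt − F*| = |685.33 − 709.9467| = €24.62 per share

€24.62 per share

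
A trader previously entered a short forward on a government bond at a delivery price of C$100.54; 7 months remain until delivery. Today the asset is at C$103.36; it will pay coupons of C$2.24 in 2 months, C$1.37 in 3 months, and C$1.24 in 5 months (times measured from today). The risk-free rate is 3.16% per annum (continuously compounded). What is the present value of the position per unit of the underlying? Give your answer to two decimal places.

PV(remaining coupons) I = 2.24·e^(−0.0316·2/12) + 1.37·e^(−0.0316·3/12) + 1.24·e^(−0.0316·5/12) = 4.8112
Current forward F = (S − I)·e^(rT) = (103.36 − 4.8112)·e^(0.0316·7/12) = 98.5488 × 1.018604 = 100.3822
Value (long) = (F − K)·e^(−rT) = (100.3822 − 100.54) × 0.981736 = -0.1549
Short position value = −(long value) = C$0.15

C$0.15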